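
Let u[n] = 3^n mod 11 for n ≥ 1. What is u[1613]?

5

Listing terms: u[1] = 3; u[2] = 9; u[3] = 5; u[4] = 4; u[5] = 1; u[6] = 3.
The sequence repeats with period 5.
So u[1613] = u[1 + ((1613-1) mod 5)] = u[3] = 5.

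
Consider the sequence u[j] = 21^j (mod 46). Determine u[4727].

We have u[0] = 1; u[1] = 21; u[2] = 27; u[3] = 15; u[4] = 39; u[5] = 37; u[6] = 41; u[7] = 33; u[8] = 3; u[9] = 17; u[10] = 35; u[11] = 45; u[12] = 25; u[13] = 19; u[14] = 31; u[15] = 7; u[16] = 9; u[17] = 5; u[18] = 13; u[19] = 43; u[20] = 29; u[21] = 11; u[22] = 1.
The sequence repeats with period 22.
So u[4727] = u[0 + ((4727-0) mod 22)] = u[19] = 43.

43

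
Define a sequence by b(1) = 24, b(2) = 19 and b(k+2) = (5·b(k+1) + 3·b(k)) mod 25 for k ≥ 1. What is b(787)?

Listing terms: b(1) = 24; b(2) = 19; b(3) = 17; b(4) = 17; b(5) = 11; b(6) = 6; b(7) = 13; b(8) = 8; b(9) = 4; b(10) = 19; b(11) = 7; b(12) = 17; b(13) = 6; b(14) = 6; b(15) = 23; b(16) = 8; b(17) = 9; b(18) = 19; b(19) = 22; b(20) = 17; b(21) = 1; b(22) = 6; b(23) = 8; b(24) = 8; b(25) = 14; b(26) = 19; b(27) = 12; b(28) = 17; b(29) = 21; b(30) = 6; b(31) = 18; b(32) = 8; b(33) = 19; b(34) = 19; b(35) = 2; b(36) = 17; b(37) = 16; b(38) = 6; b(39) = 3; b(40) = 8; b(41) = 24; b(42) = 19.
Since (b(41), b(42)) = (b(1), b(2)) = (24, 19) (two consecutive terms determine the rest), the sequence is periodic with period 40.
(787 - 1) mod 40 = 26, so b(787) = b(27) = 12.

12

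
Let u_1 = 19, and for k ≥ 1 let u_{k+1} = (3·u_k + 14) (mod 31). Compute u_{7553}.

u_1 = 19,  u_2 = 9,  u_3 = 10,  u_4 = 13,  u_5 = 22,  u_6 = 18,  u_7 = 6,  u_8 = 1,  u_9 = 17,  u_{10} = 3,  u_{11} = 23,  u_{12} = 21,  u_{13} = 15,  u_{14} = 28,  u_{15} = 5,  u_{16} = 29,  u_{17} = 8,  u_{18} = 7,  u_{19} = 4,  u_{20} = 26,  u_{21} = 30,  u_{22} = 11,  u_{23} = 16,  u_{24} = 0,  u_{25} = 14,  u_{26} = 25,  u_{27} = 27,  u_{28} = 2,  u_{29} = 20,  u_{30} = 12,  u_{31} = 19.
Since u_{31} = u_1 = 19, the sequence is periodic with period 30.
So u_{7553} = u_{1 + ((7553-1) mod 30)} = u_{23} = 16.

16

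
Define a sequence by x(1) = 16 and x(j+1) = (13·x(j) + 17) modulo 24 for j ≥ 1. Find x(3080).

We have x(1) = 16, x(2) = 9, x(3) = 14, x(4) = 7, x(5) = 12, x(6) = 5, x(7) = 10, x(8) = 3, x(9) = 8, x(10) = 1, x(11) = 6, x(12) = 23, x(13) = 4, x(14) = 21, x(15) = 2, x(16) = 19, x(17) = 0, x(18) = 17, x(19) = 22, x(20) = 15, x(21) = 20, x(22) = 13, x(23) = 18, x(24) = 11, x(25) = 16.
The sequence repeats with period 24.
(3080 - 1) mod 24 = 7, so x(3080) = x(8) = 3.

3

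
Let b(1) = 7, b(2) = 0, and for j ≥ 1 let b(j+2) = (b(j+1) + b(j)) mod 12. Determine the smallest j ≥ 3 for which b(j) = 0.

14

We have b(1) = 7, b(2) = 0, b(3) = 7, b(4) = 7, b(5) = 2, b(6) = 9, b(7) = 11, b(8) = 8, b(9) = 7, b(10) = 3, b(11) = 10, b(12) = 1, b(13) = 11, b(14) = 0, b(15) = 11, b(16) = 11, b(17) = 10, b(18) = 9, b(19) = 7, b(20) = 4, b(21) = 11, b(22) = 3, b(23) = 2, b(24) = 5, b(25) = 7, b(26) = 0.
Since (b(25), b(26)) = (b(1), b(2)) = (7, 0) (two consecutive terms determine the rest), the sequence is periodic with period 24.
The value 0 first appears (with j ≥ 3) at b(14).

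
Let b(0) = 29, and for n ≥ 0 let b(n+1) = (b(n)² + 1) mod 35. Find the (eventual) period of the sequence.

We have b(0) = 29; b(1) = 2; b(2) = 5; b(3) = 26; b(4) = 12; b(5) = 5.
Since b(5) = b(2) = 5, the sequence is eventually periodic: after a pre-period of length 2 it cycles with period 3.

3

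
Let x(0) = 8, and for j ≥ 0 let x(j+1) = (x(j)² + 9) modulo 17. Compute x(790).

x(0) = 8,  x(1) = 5,  x(2) = 0,  x(3) = 9,  x(4) = 5.
Since x(4) = x(1) = 5, the sequence is eventually periodic: after a pre-period of length 1 it cycles with period 3.
For j ≥ 1, x(j) depends only on (j - 1) mod 3. (790 - 1) mod 3 = 0, so x(790) = x(1) = 5.

5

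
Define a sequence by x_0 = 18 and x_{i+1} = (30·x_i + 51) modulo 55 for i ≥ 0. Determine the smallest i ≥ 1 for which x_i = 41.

Listing terms: x_0 = 18,  x_1 = 41,  x_2 = 16,  x_3 = 36,  x_4 = 31,  x_5 = 46,  x_6 = 1,  x_7 = 26,  x_8 = 6,  x_9 = 11,  x_{10} = 51,  x_{11} = 41.
Since x_{11} = x_1 = 41, the sequence is eventually periodic: after a pre-period of length 1 it cycles with period 10.
The value 41 first appears (with i ≥ 1) at x_1.

1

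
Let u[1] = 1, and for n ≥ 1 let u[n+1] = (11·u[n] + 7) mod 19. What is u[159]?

We have u[1] = 1,  u[2] = 18,  u[3] = 15,  u[4] = 1.
Since u[4] = u[1] = 1, the sequence is periodic with period 3.
(159 - 1) mod 3 = 2, so u[159] = u[3] = 15.

15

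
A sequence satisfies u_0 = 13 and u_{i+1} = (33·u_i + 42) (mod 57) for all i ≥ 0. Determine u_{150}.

30

Computing terms: u_0 = 13; u_1 = 15; u_2 = 24; u_3 = 36; u_4 = 33; u_5 = 48; u_6 = 30; u_7 = 6; u_8 = 12; u_9 = 39; u_{10} = 18; u_{11} = 9; u_{12} = 54; u_{13} = 0; u_{14} = 42; u_{15} = 3; u_{16} = 27; u_{17} = 21; u_{18} = 51; u_{19} = 15.
Since u_{19} = u_1 = 15, the sequence is eventually periodic: after a pre-period of length 1 it cycles with period 18.
For i ≥ 1, u_i depends only on (i - 1) mod 18. (150 - 1) mod 18 = 5, so u_{150} = u_6 = 30.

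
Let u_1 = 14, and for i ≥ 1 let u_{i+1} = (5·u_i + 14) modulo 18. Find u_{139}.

Computing terms: u_1 = 14; u_2 = 12; u_3 = 2; u_4 = 6; u_5 = 8; u_6 = 0; u_7 = 14.
The sequence repeats with period 6.
(139 - 1) mod 6 = 0, so u_{139} = u_1 = 14.

14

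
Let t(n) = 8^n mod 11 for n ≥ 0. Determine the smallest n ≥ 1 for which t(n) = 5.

8

Listing terms: t(0) = 1,  t(1) = 8,  t(2) = 9,  t(3) = 6,  t(4) = 4,  t(5) = 10,  t(6) = 3,  t(7) = 2,  t(8) = 5,  t(9) = 7,  t(10) = 1.
The sequence repeats with period 10.
The value 5 first appears (with n ≥ 1) at t(8).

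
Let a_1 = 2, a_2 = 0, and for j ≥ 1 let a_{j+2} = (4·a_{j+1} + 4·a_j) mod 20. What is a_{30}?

8

Computing terms: a_1 = 2,  a_2 = 0,  a_3 = 8,  a_4 = 12,  a_5 = 0,  a_6 = 8.
Since (a_5, a_6) = (a_2, a_3) = (0, 8) (two consecutive terms determine the rest), the sequence is eventually periodic: after a pre-period of length 1 it cycles with period 3.
For j ≥ 2, a_j depends only on (j - 2) mod 3. (30 - 2) mod 3 = 1, so a_{30} = a_3 = 8.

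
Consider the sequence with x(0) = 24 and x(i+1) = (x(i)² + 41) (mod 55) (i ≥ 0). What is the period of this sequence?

Listing terms: x(0) = 24; x(1) = 12; x(2) = 20; x(3) = 1; x(4) = 42; x(5) = 45; x(6) = 31; x(7) = 12.
Since x(7) = x(1) = 12, the sequence is eventually periodic: after a pre-period of length 1 it cycles with period 6.

6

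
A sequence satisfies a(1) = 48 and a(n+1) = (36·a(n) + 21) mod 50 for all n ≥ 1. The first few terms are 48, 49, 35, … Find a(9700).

7

We have a(1) = 48, a(2) = 49, a(3) = 35, a(4) = 31, a(5) = 37, a(6) = 3, a(7) = 29, a(8) = 15, a(9) = 11, a(10) = 17, a(11) = 33, a(12) = 9, a(13) = 45, a(14) = 41, a(15) = 47, a(16) = 13, a(17) = 39, a(18) = 25, a(19) = 21, a(20) = 27, a(21) = 43, a(22) = 19, a(23) = 5, a(24) = 1, a(25) = 7, a(26) = 23, a(27) = 49.
Since a(27) = a(2) = 49, the sequence is eventually periodic: after a pre-period of length 1 it cycles with period 25.
For n ≥ 2, a(n) depends only on (n - 2) mod 25. (9700 - 2) mod 25 = 23, so a(9700) = a(25) = 7.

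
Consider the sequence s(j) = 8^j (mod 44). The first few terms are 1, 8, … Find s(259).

We have s(0) = 1,  s(1) = 8,  s(2) = 20,  s(3) = 28,  s(4) = 4,  s(5) = 32,  s(6) = 36,  s(7) = 24,  s(8) = 16,  s(9) = 40,  s(10) = 12,  s(11) = 8.
Since s(11) = s(1) = 8, the sequence is eventually periodic: after a pre-period of length 1 it cycles with period 10.
For j ≥ 1, s(j) depends only on (j - 1) mod 10. (259 - 1) mod 10 = 8, so s(259) = s(9) = 40.

40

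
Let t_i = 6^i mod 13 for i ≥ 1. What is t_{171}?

Listing terms: t_1 = 6, t_2 = 10, t_3 = 8, t_4 = 9, t_5 = 2, t_6 = 12, t_7 = 7, t_8 = 3, t_9 = 5, t_{10} = 4, t_{11} = 11, t_{12} = 1, t_{13} = 6.
Since t_{13} = t_1 = 6, the sequence is periodic with period 12.
So t_{171} = t_{1 + ((171-1) mod 12)} = t_3 = 8.

8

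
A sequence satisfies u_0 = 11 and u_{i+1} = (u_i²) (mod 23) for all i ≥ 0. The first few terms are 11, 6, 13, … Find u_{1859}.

Computing terms: u_0 = 11, u_1 = 6, u_2 = 13, u_3 = 8, u_4 = 18, u_5 = 2, u_6 = 4, u_7 = 16, u_8 = 3, u_9 = 9, u_{10} = 12, u_{11} = 6.
Since u_{11} = u_1 = 6, the sequence is eventually periodic: after a pre-period of length 1 it cycles with period 10.
For i ≥ 1, u_i depends only on (i - 1) mod 10. (1859 - 1) mod 10 = 8, so u_{1859} = u_9 = 9.

9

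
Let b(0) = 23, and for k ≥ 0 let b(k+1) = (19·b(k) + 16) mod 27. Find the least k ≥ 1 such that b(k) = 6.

Listing terms: b(0) = 23,  b(1) = 21,  b(2) = 10,  b(3) = 17,  b(4) = 15,  b(5) = 4,  b(6) = 11,  b(7) = 9,  b(8) = 25,  b(9) = 5,  b(10) = 3,  b(11) = 19,  b(12) = 26,  b(13) = 24,  b(14) = 13,  b(15) = 20,  b(16) = 18,  b(17) = 7,  b(18) = 14,  b(19) = 12,  b(20) = 1,  b(21) = 8,  b(22) = 6,  b(23) = 22,  b(24) = 2,  b(25) = 0,  b(26) = 16,  b(27) = 23.
The sequence repeats with period 27.
The value 6 first appears (with k ≥ 1) at b(22).

22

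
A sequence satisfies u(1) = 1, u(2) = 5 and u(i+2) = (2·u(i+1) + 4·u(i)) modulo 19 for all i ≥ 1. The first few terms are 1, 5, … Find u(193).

18

Listing terms: u(1) = 1,  u(2) = 5,  u(3) = 14,  u(4) = 10,  u(5) = 0,  u(6) = 2,  u(7) = 4,  u(8) = 16,  u(9) = 10,  u(10) = 8,  u(11) = 18,  u(12) = 11,  u(13) = 18,  u(14) = 4,  u(15) = 4,  u(16) = 5,  u(17) = 7,  u(18) = 15,  u(19) = 1,  u(20) = 5.
The sequence repeats with period 18.
(193 - 1) mod 18 = 12, so u(193) = u(13) = 18.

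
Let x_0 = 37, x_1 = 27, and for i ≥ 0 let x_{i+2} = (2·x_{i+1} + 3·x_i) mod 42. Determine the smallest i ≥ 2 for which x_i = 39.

We have x_0 = 37,  x_1 = 27,  x_2 = 39,  x_3 = 33,  x_4 = 15,  x_5 = 3,  x_6 = 9,  x_7 = 27,  x_8 = 39.
Since (x_7, x_8) = (x_1, x_2) = (27, 39) (two consecutive terms determine the rest), the sequence is eventually periodic: after a pre-period of length 1 it cycles with period 6.
The value 39 first appears (with i ≥ 2) at x_2.

2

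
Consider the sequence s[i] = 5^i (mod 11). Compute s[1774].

9

s[0] = 1,  s[1] = 5,  s[2] = 3,  s[3] = 4,  s[4] = 9,  s[5] = 1.
The sequence repeats with period 5.
(1774 - 0) mod 5 = 4, so s[1774] = s[4] = 9.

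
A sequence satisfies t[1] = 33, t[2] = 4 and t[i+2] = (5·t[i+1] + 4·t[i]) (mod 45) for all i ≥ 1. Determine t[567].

37

t[1] = 33,  t[2] = 4,  t[3] = 17,  t[4] = 11,  t[5] = 33,  t[6] = 29,  t[7] = 7,  t[8] = 16,  t[9] = 18,  t[10] = 19,  t[11] = 32,  t[12] = 11,  t[13] = 3,  t[14] = 14,  t[15] = 37,  t[16] = 16,  t[17] = 3,  t[18] = 34,  t[19] = 2,  t[20] = 11,  t[21] = 18,  t[22] = 44,  t[23] = 22,  t[24] = 16,  t[25] = 33,  t[26] = 4.
Since (t[25], t[26]) = (t[1], t[2]) = (33, 4) (two consecutive terms determine the rest), the sequence is periodic with period 24.
So t[567] = t[1 + ((567-1) mod 24)] = t[15] = 37.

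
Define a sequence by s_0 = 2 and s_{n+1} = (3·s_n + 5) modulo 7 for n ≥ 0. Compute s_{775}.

4

s_0 = 2, s_1 = 4, s_2 = 3, s_3 = 0, s_4 = 5, s_5 = 6, s_6 = 2.
Since s_6 = s_0 = 2, the sequence is periodic with period 6.
So s_{775} = s_{0 + ((775-0) mod 6)} = s_1 = 4.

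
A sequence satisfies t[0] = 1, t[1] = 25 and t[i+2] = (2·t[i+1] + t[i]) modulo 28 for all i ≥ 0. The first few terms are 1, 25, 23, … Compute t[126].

We have t[0] = 1,  t[1] = 25,  t[2] = 23,  t[3] = 15,  t[4] = 25,  t[5] = 9,  t[6] = 15,  t[7] = 11,  t[8] = 9,  t[9] = 1,  t[10] = 11,  t[11] = 23,  t[12] = 1,  t[13] = 25.
The sequence repeats with period 12.
So t[126] = t[0 + ((126-0) mod 12)] = t[6] = 15.

15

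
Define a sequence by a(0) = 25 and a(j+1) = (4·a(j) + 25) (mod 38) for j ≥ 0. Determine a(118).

a(0) = 25,  a(1) = 11,  a(2) = 31,  a(3) = 35,  a(4) = 13,  a(5) = 1,  a(6) = 29,  a(7) = 27,  a(8) = 19,  a(9) = 25.
The sequence repeats with period 9.
So a(118) = a(0 + ((118-0) mod 9)) = a(1) = 11.

11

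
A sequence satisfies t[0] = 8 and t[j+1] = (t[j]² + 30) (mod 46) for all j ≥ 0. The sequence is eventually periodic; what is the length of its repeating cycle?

4

Computing terms: t[0] = 8,  t[1] = 2,  t[2] = 34,  t[3] = 36,  t[4] = 38,  t[5] = 2.
Since t[5] = t[1] = 2, the sequence is eventually periodic: after a pre-period of length 1 it cycles with period 4.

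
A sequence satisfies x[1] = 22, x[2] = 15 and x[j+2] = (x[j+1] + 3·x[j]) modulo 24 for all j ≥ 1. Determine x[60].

3

Computing terms: x[1] = 22; x[2] = 15; x[3] = 9; x[4] = 6; x[5] = 9; x[6] = 3; x[7] = 6; x[8] = 15; x[9] = 9.
Since (x[8], x[9]) = (x[2], x[3]) = (15, 9) (two consecutive terms determine the rest), the sequence is eventually periodic: after a pre-period of length 1 it cycles with period 6.
For j ≥ 2, x[j] depends only on (j - 2) mod 6. (60 - 2) mod 6 = 4, so x[60] = x[6] = 3.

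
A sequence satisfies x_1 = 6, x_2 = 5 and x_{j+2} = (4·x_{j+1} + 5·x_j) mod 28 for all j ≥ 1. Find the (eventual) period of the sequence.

Listing terms: x_1 = 6, x_2 = 5, x_3 = 22, x_4 = 1, x_5 = 2, x_6 = 13, x_7 = 6, x_8 = 5.
Since (x_7, x_8) = (x_1, x_2) = (6, 5) (two consecutive terms determine the rest), the sequence is periodic with period 6.

6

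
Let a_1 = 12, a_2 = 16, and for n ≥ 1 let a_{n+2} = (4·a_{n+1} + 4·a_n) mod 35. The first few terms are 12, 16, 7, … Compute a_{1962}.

a_1 = 12, a_2 = 16, a_3 = 7, a_4 = 22, a_5 = 11, a_6 = 27, a_7 = 12, a_8 = 16.
Since (a_7, a_8) = (a_1, a_2) = (12, 16) (two consecutive terms determine the rest), the sequence is periodic with period 6.
(1962 - 1) mod 6 = 5, so a_{1962} = a_6 = 27.

27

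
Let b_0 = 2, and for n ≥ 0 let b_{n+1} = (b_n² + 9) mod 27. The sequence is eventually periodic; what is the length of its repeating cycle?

We have b_0 = 2,  b_1 = 13,  b_2 = 16,  b_3 = 22,  b_4 = 7,  b_5 = 4,  b_6 = 25,  b_7 = 13.
Since b_7 = b_1 = 13, the sequence is eventually periodic: after a pre-period of length 1 it cycles with period 6.

6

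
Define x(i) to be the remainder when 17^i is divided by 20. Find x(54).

x(1) = 17; x(2) = 9; x(3) = 13; x(4) = 1; x(5) = 17.
The sequence repeats with period 4.
(54 - 1) mod 4 = 1, so x(54) = x(2) = 9.

9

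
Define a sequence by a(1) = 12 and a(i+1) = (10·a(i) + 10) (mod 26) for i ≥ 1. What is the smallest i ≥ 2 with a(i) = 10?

Computing terms: a(1) = 12, a(2) = 0, a(3) = 10, a(4) = 6, a(5) = 18, a(6) = 8, a(7) = 12.
The sequence repeats with period 6.
The value 10 first appears (with i ≥ 2) at a(3).

3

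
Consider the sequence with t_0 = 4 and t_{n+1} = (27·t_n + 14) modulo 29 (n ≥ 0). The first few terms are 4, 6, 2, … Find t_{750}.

Computing terms: t_0 = 4, t_1 = 6, t_2 = 2, t_3 = 10, t_4 = 23, t_5 = 26, t_6 = 20, t_7 = 3, t_8 = 8, t_9 = 27, t_{10} = 18, t_{11} = 7, t_{12} = 0, t_{13} = 14, t_{14} = 15, t_{15} = 13, t_{16} = 17, t_{17} = 9, t_{18} = 25, t_{19} = 22, t_{20} = 28, t_{21} = 16, t_{22} = 11, t_{23} = 21, t_{24} = 1, t_{25} = 12, t_{26} = 19, t_{27} = 5, t_{28} = 4.
The sequence repeats with period 28.
(750 - 0) mod 28 = 22, so t_{750} = t_{22} = 11.

11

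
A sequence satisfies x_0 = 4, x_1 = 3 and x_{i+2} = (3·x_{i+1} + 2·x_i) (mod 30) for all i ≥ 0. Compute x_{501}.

9

Computing terms: x_0 = 4; x_1 = 3; x_2 = 17; x_3 = 27; x_4 = 25; x_5 = 9; x_6 = 17; x_7 = 9; x_8 = 1; x_9 = 21; x_{10} = 5; x_{11} = 27; x_{12} = 1; x_{13} = 27; x_{14} = 23; x_{15} = 3; x_{16} = 25; x_{17} = 21; x_{18} = 23; x_{19} = 21; x_{20} = 19; x_{21} = 9; x_{22} = 5; x_{23} = 3; x_{24} = 19; x_{25} = 3; x_{26} = 17.
Since (x_{25}, x_{26}) = (x_1, x_2) = (3, 17) (two consecutive terms determine the rest), the sequence is eventually periodic: after a pre-period of length 1 it cycles with period 24.
For i ≥ 1, x_i depends only on (i - 1) mod 24. (501 - 1) mod 24 = 20, so x_{501} = x_{21} = 9.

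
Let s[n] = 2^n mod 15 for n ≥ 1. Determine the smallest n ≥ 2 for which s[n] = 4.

We have s[1] = 2; s[2] = 4; s[3] = 8; s[4] = 1; s[5] = 2.
The sequence repeats with period 4.
The value 4 first appears (with n ≥ 2) at s[2].

2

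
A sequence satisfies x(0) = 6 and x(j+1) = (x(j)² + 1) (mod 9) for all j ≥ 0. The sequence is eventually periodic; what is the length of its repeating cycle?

Listing terms: x(0) = 6; x(1) = 1; x(2) = 2; x(3) = 5; x(4) = 8; x(5) = 2.
Since x(5) = x(2) = 2, the sequence is eventually periodic: after a pre-period of length 2 it cycles with period 3.

3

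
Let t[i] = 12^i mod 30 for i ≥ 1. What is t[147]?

Listing terms: t[1] = 12, t[2] = 24, t[3] = 18, t[4] = 6, t[5] = 12.
The sequence repeats with period 4.
So t[147] = t[1 + ((147-1) mod 4)] = t[3] = 18.

18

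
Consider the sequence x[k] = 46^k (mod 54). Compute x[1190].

x[1] = 46, x[2] = 10, x[3] = 28, x[4] = 46.
Since x[4] = x[1] = 46, the sequence is periodic with period 3.
So x[1190] = x[1 + ((1190-1) mod 3)] = x[2] = 10.

10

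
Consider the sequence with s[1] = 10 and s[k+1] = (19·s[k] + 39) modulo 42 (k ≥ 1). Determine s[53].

We have s[1] = 10,  s[2] = 19,  s[3] = 22,  s[4] = 37,  s[5] = 28,  s[6] = 25,  s[7] = 10.
Since s[7] = s[1] = 10, the sequence is periodic with period 6.
So s[53] = s[1 + ((53-1) mod 6)] = s[5] = 28.

28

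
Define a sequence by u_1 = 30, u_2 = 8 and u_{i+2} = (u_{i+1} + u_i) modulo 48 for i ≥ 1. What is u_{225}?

Listing terms: u_1 = 30; u_2 = 8; u_3 = 38; u_4 = 46; u_5 = 36; u_6 = 34; u_7 = 22; u_8 = 8; u_9 = 30; u_{10} = 38; u_{11} = 20; u_{12} = 10; u_{13} = 30; u_{14} = 40; u_{15} = 22; u_{16} = 14; u_{17} = 36; u_{18} = 2; u_{19} = 38; u_{20} = 40; u_{21} = 30; u_{22} = 22; u_{23} = 4; u_{24} = 26; u_{25} = 30; u_{26} = 8.
The sequence repeats with period 24.
(225 - 1) mod 24 = 8, so u_{225} = u_9 = 30.

30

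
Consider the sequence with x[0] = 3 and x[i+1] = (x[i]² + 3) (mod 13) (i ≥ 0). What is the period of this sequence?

5

Computing terms: x[0] = 3, x[1] = 12, x[2] = 4, x[3] = 6, x[4] = 0, x[5] = 3.
Since x[5] = x[0] = 3, the sequence is periodic with period 5.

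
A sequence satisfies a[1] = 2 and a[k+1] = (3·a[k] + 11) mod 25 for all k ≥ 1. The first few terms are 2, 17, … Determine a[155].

12

a[1] = 2,  a[2] = 17,  a[3] = 12,  a[4] = 22,  a[5] = 2.
The sequence repeats with period 4.
(155 - 1) mod 4 = 2, so a[155] = a[3] = 12.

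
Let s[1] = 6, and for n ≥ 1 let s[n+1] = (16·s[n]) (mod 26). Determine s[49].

6

s[1] = 6; s[2] = 18; s[3] = 2; s[4] = 6.
The sequence repeats with period 3.
So s[49] = s[1 + ((49-1) mod 3)] = s[1] = 6.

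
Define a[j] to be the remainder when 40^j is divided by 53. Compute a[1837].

6

We have a[0] = 1, a[1] = 40, a[2] = 10, a[3] = 29, a[4] = 47, a[5] = 25, a[6] = 46, a[7] = 38, a[8] = 36, a[9] = 9, a[10] = 42, a[11] = 37, a[12] = 49, a[13] = 52, a[14] = 13, a[15] = 43, a[16] = 24, a[17] = 6, a[18] = 28, a[19] = 7, a[20] = 15, a[21] = 17, a[22] = 44, a[23] = 11, a[24] = 16, a[25] = 4, a[26] = 1.
The sequence repeats with period 26.
So a[1837] = a[0 + ((1837-0) mod 26)] = a[17] = 6.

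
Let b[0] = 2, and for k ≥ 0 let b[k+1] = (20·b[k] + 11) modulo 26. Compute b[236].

1

Listing terms: b[0] = 2, b[1] = 25, b[2] = 17, b[3] = 13, b[4] = 11, b[5] = 23, b[6] = 3, b[7] = 19, b[8] = 1, b[9] = 5, b[10] = 7, b[11] = 21, b[12] = 15, b[13] = 25.
Since b[13] = b[1] = 25, the sequence is eventually periodic: after a pre-period of length 1 it cycles with period 12.
For k ≥ 1, b[k] depends only on (k - 1) mod 12. (236 - 1) mod 12 = 7, so b[236] = b[8] = 1.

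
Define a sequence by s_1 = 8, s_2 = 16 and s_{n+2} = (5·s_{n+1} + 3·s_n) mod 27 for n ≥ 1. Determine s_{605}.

Computing terms: s_1 = 8,  s_2 = 16,  s_3 = 23,  s_4 = 1,  s_5 = 20,  s_6 = 22,  s_7 = 8,  s_8 = 25,  s_9 = 14,  s_{10} = 10,  s_{11} = 11,  s_{12} = 4,  s_{13} = 26,  s_{14} = 7,  s_{15} = 5,  s_{16} = 19,  s_{17} = 2,  s_{18} = 13,  s_{19} = 17,  s_{20} = 16,  s_{21} = 23.
Since (s_{20}, s_{21}) = (s_2, s_3) = (16, 23) (two consecutive terms determine the rest), the sequence is eventually periodic: after a pre-period of length 1 it cycles with period 18.
For n ≥ 2, s_n depends only on (n - 2) mod 18. (605 - 2) mod 18 = 9, so s_{605} = s_{11} = 11.

11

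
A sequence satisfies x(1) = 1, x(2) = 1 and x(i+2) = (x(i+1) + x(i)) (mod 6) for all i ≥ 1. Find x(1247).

We have x(1) = 1, x(2) = 1, x(3) = 2, x(4) = 3, x(5) = 5, x(6) = 2, x(7) = 1, x(8) = 3, x(9) = 4, x(10) = 1, x(11) = 5, x(12) = 0, x(13) = 5, x(14) = 5, x(15) = 4, x(16) = 3, x(17) = 1, x(18) = 4, x(19) = 5, x(20) = 3, x(21) = 2, x(22) = 5, x(23) = 1, x(24) = 0, x(25) = 1, x(26) = 1.
Since (x(25), x(26)) = (x(1), x(2)) = (1, 1) (two consecutive terms determine the rest), the sequence is periodic with period 24.
So x(1247) = x(1 + ((1247-1) mod 24)) = x(23) = 1.

1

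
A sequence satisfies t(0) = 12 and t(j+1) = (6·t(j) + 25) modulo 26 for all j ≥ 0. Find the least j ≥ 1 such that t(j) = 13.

We have t(0) = 12,  t(1) = 19,  t(2) = 9,  t(3) = 1,  t(4) = 5,  t(5) = 3,  t(6) = 17,  t(7) = 23,  t(8) = 7,  t(9) = 15,  t(10) = 11,  t(11) = 13,  t(12) = 25,  t(13) = 19.
Since t(13) = t(1) = 19, the sequence is eventually periodic: after a pre-period of length 1 it cycles with period 12.
The value 13 first appears (with j ≥ 1) at t(11).

11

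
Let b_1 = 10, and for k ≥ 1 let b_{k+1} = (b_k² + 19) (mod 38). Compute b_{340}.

17

Computing terms: b_1 = 10,  b_2 = 5,  b_3 = 6,  b_4 = 17,  b_5 = 4,  b_6 = 35,  b_7 = 28,  b_8 = 5.
Since b_8 = b_2 = 5, the sequence is eventually periodic: after a pre-period of length 1 it cycles with period 6.
For k ≥ 2, b_k depends only on (k - 2) mod 6. (340 - 2) mod 6 = 2, so b_{340} = b_4 = 17.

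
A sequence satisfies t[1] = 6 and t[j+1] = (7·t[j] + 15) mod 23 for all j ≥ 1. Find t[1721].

Computing terms: t[1] = 6,  t[2] = 11,  t[3] = 0,  t[4] = 15,  t[5] = 5,  t[6] = 4,  t[7] = 20,  t[8] = 17,  t[9] = 19,  t[10] = 10,  t[11] = 16,  t[12] = 12,  t[13] = 7,  t[14] = 18,  t[15] = 3,  t[16] = 13,  t[17] = 14,  t[18] = 21,  t[19] = 1,  t[20] = 22,  t[21] = 8,  t[22] = 2,  t[23] = 6.
Since t[23] = t[1] = 6, the sequence is periodic with period 22.
So t[1721] = t[1 + ((1721-1) mod 22)] = t[5] = 5.

5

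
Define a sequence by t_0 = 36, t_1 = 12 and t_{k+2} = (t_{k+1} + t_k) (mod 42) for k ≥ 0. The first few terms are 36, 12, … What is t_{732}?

18

We have t_0 = 36, t_1 = 12, t_2 = 6, t_3 = 18, t_4 = 24, t_5 = 0, t_6 = 24, t_7 = 24, t_8 = 6, t_9 = 30, t_{10} = 36, t_{11} = 24, t_{12} = 18, t_{13} = 0, t_{14} = 18, t_{15} = 18, t_{16} = 36, t_{17} = 12.
Since (t_{16}, t_{17}) = (t_0, t_1) = (36, 12) (two consecutive terms determine the rest), the sequence is periodic with period 16.
(732 - 0) mod 16 = 12, so t_{732} = t_{12} = 18.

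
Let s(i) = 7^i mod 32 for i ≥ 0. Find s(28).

1

Computing terms: s(0) = 1,  s(1) = 7,  s(2) = 17,  s(3) = 23,  s(4) = 1.
The sequence repeats with period 4.
(28 - 0) mod 4 = 0, so s(28) = s(0) = 1.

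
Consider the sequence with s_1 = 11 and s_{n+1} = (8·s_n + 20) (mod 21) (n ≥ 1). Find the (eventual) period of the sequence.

14

Listing terms: s_1 = 11,  s_2 = 3,  s_3 = 2,  s_4 = 15,  s_5 = 14,  s_6 = 6,  s_7 = 5,  s_8 = 18,  s_9 = 17,  s_{10} = 9,  s_{11} = 8,  s_{12} = 0,  s_{13} = 20,  s_{14} = 12,  s_{15} = 11.
The sequence repeats with period 14.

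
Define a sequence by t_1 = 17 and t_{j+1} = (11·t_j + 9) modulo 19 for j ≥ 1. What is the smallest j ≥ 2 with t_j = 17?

t_1 = 17,  t_2 = 6,  t_3 = 18,  t_4 = 17.
The sequence repeats with period 3.
The value 17 next appears (with j ≥ 2) at t_4.

4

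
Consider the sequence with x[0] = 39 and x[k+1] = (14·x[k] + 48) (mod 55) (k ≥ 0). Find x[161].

44

Listing terms: x[0] = 39; x[1] = 44; x[2] = 4; x[3] = 49; x[4] = 19; x[5] = 39.
Since x[5] = x[0] = 39, the sequence is periodic with period 5.
So x[161] = x[0 + ((161-0) mod 5)] = x[1] = 44.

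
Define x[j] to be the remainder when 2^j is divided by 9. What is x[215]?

x[1] = 2,  x[2] = 4,  x[3] = 8,  x[4] = 7,  x[5] = 5,  x[6] = 1,  x[7] = 2.
Since x[7] = x[1] = 2, the sequence is periodic with period 6.
So x[215] = x[1 + ((215-1) mod 6)] = x[5] = 5.

5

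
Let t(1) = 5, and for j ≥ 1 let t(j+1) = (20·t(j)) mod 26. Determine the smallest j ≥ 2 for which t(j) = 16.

We have t(1) = 5, t(2) = 22, t(3) = 24, t(4) = 12, t(5) = 6, t(6) = 16, t(7) = 8, t(8) = 4, t(9) = 2, t(10) = 14, t(11) = 20, t(12) = 10, t(13) = 18, t(14) = 22.
Since t(14) = t(2) = 22, the sequence is eventually periodic: after a pre-period of length 1 it cycles with period 12.
The value 16 first appears (with j ≥ 2) at t(6).

6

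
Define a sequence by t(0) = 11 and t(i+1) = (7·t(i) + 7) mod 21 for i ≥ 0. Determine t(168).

14

Listing terms: t(0) = 11, t(1) = 0, t(2) = 7, t(3) = 14, t(4) = 0.
Since t(4) = t(1) = 0, the sequence is eventually periodic: after a pre-period of length 1 it cycles with period 3.
For i ≥ 1, t(i) depends only on (i - 1) mod 3. (168 - 1) mod 3 = 2, so t(168) = t(3) = 14.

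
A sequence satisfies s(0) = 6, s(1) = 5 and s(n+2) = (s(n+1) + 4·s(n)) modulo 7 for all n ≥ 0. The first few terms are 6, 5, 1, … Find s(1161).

Computing terms: s(0) = 6, s(1) = 5, s(2) = 1, s(3) = 0, s(4) = 4, s(5) = 4, s(6) = 6, s(7) = 1, s(8) = 4, s(9) = 1, s(10) = 3, s(11) = 0, s(12) = 5, s(13) = 5, s(14) = 4, s(15) = 3, s(16) = 5, s(17) = 3, s(18) = 2, s(19) = 0, s(20) = 1, s(21) = 1, s(22) = 5, s(23) = 2, s(24) = 1, s(25) = 2, s(26) = 6, s(27) = 0, s(28) = 3, s(29) = 3, s(30) = 1, s(31) = 6, s(32) = 3, s(33) = 6, s(34) = 4, s(35) = 0, s(36) = 2, s(37) = 2, s(38) = 3, s(39) = 4, s(40) = 2, s(41) = 4, s(42) = 5, s(43) = 0, s(44) = 6, s(45) = 6, s(46) = 2, s(47) = 5, s(48) = 6, s(49) = 5.
The sequence repeats with period 48.
(1161 - 0) mod 48 = 9, so s(1161) = s(9) = 1.

1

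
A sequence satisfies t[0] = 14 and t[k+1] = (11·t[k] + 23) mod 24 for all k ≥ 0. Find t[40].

We have t[0] = 14,  t[1] = 9,  t[2] = 2,  t[3] = 21,  t[4] = 14.
Since t[4] = t[0] = 14, the sequence is periodic with period 4.
(40 - 0) mod 4 = 0, so t[40] = t[0] = 14.

14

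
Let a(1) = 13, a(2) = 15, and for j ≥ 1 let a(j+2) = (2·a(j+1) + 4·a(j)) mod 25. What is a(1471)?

We have a(1) = 13; a(2) = 15; a(3) = 7; a(4) = 24; a(5) = 1; a(6) = 23; a(7) = 0; a(8) = 17; a(9) = 9; a(10) = 11; a(11) = 8; a(12) = 10; a(13) = 2; a(14) = 19; a(15) = 21; a(16) = 18; a(17) = 20; a(18) = 12; a(19) = 4; a(20) = 6; a(21) = 3; a(22) = 5; a(23) = 22; a(24) = 14; a(25) = 16; a(26) = 13; a(27) = 15.
The sequence repeats with period 25.
(1471 - 1) mod 25 = 20, so a(1471) = a(21) = 3.

3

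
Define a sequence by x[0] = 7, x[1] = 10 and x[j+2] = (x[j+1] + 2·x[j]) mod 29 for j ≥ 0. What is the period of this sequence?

28

x[0] = 7,  x[1] = 10,  x[2] = 24,  x[3] = 15,  x[4] = 5,  x[5] = 6,  x[6] = 16,  x[7] = 28,  x[8] = 2,  x[9] = 0,  x[10] = 4,  x[11] = 4,  x[12] = 12,  x[13] = 20,  x[14] = 15,  x[15] = 26,  x[16] = 27,  x[17] = 21,  x[18] = 17,  x[19] = 1,  x[20] = 6,  x[21] = 8,  x[22] = 20,  x[23] = 7,  x[24] = 18,  x[25] = 3,  x[26] = 10,  x[27] = 16,  x[28] = 7,  x[29] = 10.
Since (x[28], x[29]) = (x[0], x[1]) = (7, 10) (two consecutive terms determine the rest), the sequence is periodic with period 28.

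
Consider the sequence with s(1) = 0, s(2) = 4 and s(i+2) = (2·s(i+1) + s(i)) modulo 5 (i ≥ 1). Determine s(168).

s(1) = 0,  s(2) = 4,  s(3) = 3,  s(4) = 0,  s(5) = 3,  s(6) = 1,  s(7) = 0,  s(8) = 1,  s(9) = 2,  s(10) = 0,  s(11) = 2,  s(12) = 4,  s(13) = 0,  s(14) = 4.
The sequence repeats with period 12.
(168 - 1) mod 12 = 11, so s(168) = s(12) = 4.

4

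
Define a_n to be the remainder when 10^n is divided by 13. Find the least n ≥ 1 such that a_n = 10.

1

a_0 = 1, a_1 = 10, a_2 = 9, a_3 = 12, a_4 = 3, a_5 = 4, a_6 = 1.
Since a_6 = a_0 = 1, the sequence is periodic with period 6.
The value 10 first appears (with n ≥ 1) at a_1.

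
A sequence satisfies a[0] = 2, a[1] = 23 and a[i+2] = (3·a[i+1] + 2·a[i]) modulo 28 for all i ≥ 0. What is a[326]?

Computing terms: a[0] = 2; a[1] = 23; a[2] = 17; a[3] = 13; a[4] = 17; a[5] = 21; a[6] = 13; a[7] = 25; a[8] = 17; a[9] = 17; a[10] = 1; a[11] = 9; a[12] = 1; a[13] = 21; a[14] = 9; a[15] = 13; a[16] = 1; a[17] = 1; a[18] = 5; a[19] = 17; a[20] = 5; a[21] = 21; a[22] = 17; a[23] = 9; a[24] = 5; a[25] = 5; a[26] = 25; a[27] = 1; a[28] = 25; a[29] = 21; a[30] = 1; a[31] = 17; a[32] = 25; a[33] = 25; a[34] = 13; a[35] = 5; a[36] = 13; a[37] = 21; a[38] = 5; a[39] = 1; a[40] = 13; a[41] = 13; a[42] = 9; a[43] = 25; a[44] = 9; a[45] = 21; a[46] = 25; a[47] = 5; a[48] = 9; a[49] = 9; a[50] = 17; a[51] = 13.
Since (a[50], a[51]) = (a[2], a[3]) = (17, 13) (two consecutive terms determine the rest), the sequence is eventually periodic: after a pre-period of length 2 it cycles with period 48.
For i ≥ 2, a[i] depends only on (i - 2) mod 48. (326 - 2) mod 48 = 36, so a[326] = a[38] = 5.

5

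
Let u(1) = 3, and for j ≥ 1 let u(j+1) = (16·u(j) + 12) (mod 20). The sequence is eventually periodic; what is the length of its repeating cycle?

5

u(1) = 3,  u(2) = 0,  u(3) = 12,  u(4) = 4,  u(5) = 16,  u(6) = 8,  u(7) = 0.
Since u(7) = u(2) = 0, the sequence is eventually periodic: after a pre-period of length 1 it cycles with period 5.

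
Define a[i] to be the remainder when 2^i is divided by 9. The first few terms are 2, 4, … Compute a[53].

Listing terms: a[1] = 2; a[2] = 4; a[3] = 8; a[4] = 7; a[5] = 5; a[6] = 1; a[7] = 2.
Since a[7] = a[1] = 2, the sequence is periodic with period 6.
So a[53] = a[1 + ((53-1) mod 6)] = a[5] = 5.

5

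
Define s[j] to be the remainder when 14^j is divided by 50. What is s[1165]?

s[0] = 1, s[1] = 14, s[2] = 46, s[3] = 44, s[4] = 16, s[5] = 24, s[6] = 36, s[7] = 4, s[8] = 6, s[9] = 34, s[10] = 26, s[11] = 14.
Since s[11] = s[1] = 14, the sequence is eventually periodic: after a pre-period of length 1 it cycles with period 10.
For j ≥ 1, s[j] depends only on (j - 1) mod 10. (1165 - 1) mod 10 = 4, so s[1165] = s[5] = 24.

24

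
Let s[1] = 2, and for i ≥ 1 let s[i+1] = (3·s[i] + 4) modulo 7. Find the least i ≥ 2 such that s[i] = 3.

2

We have s[1] = 2, s[2] = 3, s[3] = 6, s[4] = 1, s[5] = 0, s[6] = 4, s[7] = 2.
Since s[7] = s[1] = 2, the sequence is periodic with period 6.
The value 3 first appears (with i ≥ 2) at s[2].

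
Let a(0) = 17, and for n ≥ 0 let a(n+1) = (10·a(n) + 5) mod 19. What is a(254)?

a(0) = 17; a(1) = 4; a(2) = 7; a(3) = 18; a(4) = 14; a(5) = 12; a(6) = 11; a(7) = 1; a(8) = 15; a(9) = 3; a(10) = 16; a(11) = 13; a(12) = 2; a(13) = 6; a(14) = 8; a(15) = 9; a(16) = 0; a(17) = 5; a(18) = 17.
The sequence repeats with period 18.
(254 - 0) mod 18 = 2, so a(254) = a(2) = 7.

7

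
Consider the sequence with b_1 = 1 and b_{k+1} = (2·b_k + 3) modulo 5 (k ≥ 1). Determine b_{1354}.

0

We have b_1 = 1, b_2 = 0, b_3 = 3, b_4 = 4, b_5 = 1.
The sequence repeats with period 4.
So b_{1354} = b_{1 + ((1354-1) mod 4)} = b_2 = 0.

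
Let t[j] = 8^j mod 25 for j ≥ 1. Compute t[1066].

We have t[1] = 8,  t[2] = 14,  t[3] = 12,  t[4] = 21,  t[5] = 18,  t[6] = 19,  t[7] = 2,  t[8] = 16,  t[9] = 3,  t[10] = 24,  t[11] = 17,  t[12] = 11,  t[13] = 13,  t[14] = 4,  t[15] = 7,  t[16] = 6,  t[17] = 23,  t[18] = 9,  t[19] = 22,  t[20] = 1,  t[21] = 8.
The sequence repeats with period 20.
So t[1066] = t[1 + ((1066-1) mod 20)] = t[6] = 19.

19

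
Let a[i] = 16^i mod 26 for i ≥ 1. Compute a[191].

a[1] = 16,  a[2] = 22,  a[3] = 14,  a[4] = 16.
Since a[4] = a[1] = 16, the sequence is periodic with period 3.
(191 - 1) mod 3 = 1, so a[191] = a[2] = 22.

22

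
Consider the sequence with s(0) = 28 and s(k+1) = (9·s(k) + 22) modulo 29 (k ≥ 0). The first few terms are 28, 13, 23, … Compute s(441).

10

s(0) = 28,  s(1) = 13,  s(2) = 23,  s(3) = 26,  s(4) = 24,  s(5) = 6,  s(6) = 18,  s(7) = 10,  s(8) = 25,  s(9) = 15,  s(10) = 12,  s(11) = 14,  s(12) = 3,  s(13) = 20,  s(14) = 28.
Since s(14) = s(0) = 28, the sequence is periodic with period 14.
So s(441) = s(0 + ((441-0) mod 14)) = s(7) = 10.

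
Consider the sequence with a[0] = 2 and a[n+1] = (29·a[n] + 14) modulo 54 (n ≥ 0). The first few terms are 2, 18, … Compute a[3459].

We have a[0] = 2; a[1] = 18; a[2] = 50; a[3] = 6; a[4] = 26; a[5] = 12; a[6] = 38; a[7] = 36; a[8] = 32; a[9] = 24; a[10] = 8; a[11] = 30; a[12] = 20; a[13] = 0; a[14] = 14; a[15] = 42; a[16] = 44; a[17] = 48; a[18] = 2.
Since a[18] = a[0] = 2, the sequence is periodic with period 18.
(3459 - 0) mod 18 = 3, so a[3459] = a[3] = 6.

6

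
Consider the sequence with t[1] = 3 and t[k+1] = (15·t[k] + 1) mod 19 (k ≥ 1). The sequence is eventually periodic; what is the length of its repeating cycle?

t[1] = 3, t[2] = 8, t[3] = 7, t[4] = 11, t[5] = 14, t[6] = 2, t[7] = 12, t[8] = 10, t[9] = 18, t[10] = 5, t[11] = 0, t[12] = 1, t[13] = 16, t[14] = 13, t[15] = 6, t[16] = 15, t[17] = 17, t[18] = 9, t[19] = 3.
The sequence repeats with period 18.

18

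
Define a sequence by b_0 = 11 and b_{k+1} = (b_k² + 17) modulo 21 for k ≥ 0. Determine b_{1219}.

12

We have b_0 = 11; b_1 = 12; b_2 = 14; b_3 = 3; b_4 = 5; b_5 = 0; b_6 = 17; b_7 = 12.
Since b_7 = b_1 = 12, the sequence is eventually periodic: after a pre-period of length 1 it cycles with period 6.
For k ≥ 1, b_k depends only on (k - 1) mod 6. (1219 - 1) mod 6 = 0, so b_{1219} = b_1 = 12.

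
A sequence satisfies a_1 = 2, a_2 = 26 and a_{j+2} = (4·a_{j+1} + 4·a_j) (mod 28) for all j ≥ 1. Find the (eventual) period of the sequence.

a_1 = 2, a_2 = 26, a_3 = 0, a_4 = 20, a_5 = 24, a_6 = 8, a_7 = 16, a_8 = 12, a_9 = 0, a_{10} = 20.
Since (a_9, a_{10}) = (a_3, a_4) = (0, 20) (two consecutive terms determine the rest), the sequence is eventually periodic: after a pre-period of length 2 it cycles with period 6.

6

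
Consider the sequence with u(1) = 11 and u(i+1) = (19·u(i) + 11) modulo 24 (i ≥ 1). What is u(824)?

16

u(1) = 11,  u(2) = 4,  u(3) = 15,  u(4) = 8,  u(5) = 19,  u(6) = 12,  u(7) = 23,  u(8) = 16,  u(9) = 3,  u(10) = 20,  u(11) = 7,  u(12) = 0,  u(13) = 11.
Since u(13) = u(1) = 11, the sequence is periodic with period 12.
(824 - 1) mod 12 = 7, so u(824) = u(8) = 16.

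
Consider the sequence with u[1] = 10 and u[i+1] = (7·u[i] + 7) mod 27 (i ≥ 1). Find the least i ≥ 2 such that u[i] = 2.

8

Computing terms: u[1] = 10,  u[2] = 23,  u[3] = 6,  u[4] = 22,  u[5] = 26,  u[6] = 0,  u[7] = 7,  u[8] = 2,  u[9] = 21,  u[10] = 19,  u[11] = 5,  u[12] = 15,  u[13] = 4,  u[14] = 8,  u[15] = 9,  u[16] = 16,  u[17] = 11,  u[18] = 3,  u[19] = 1,  u[20] = 14,  u[21] = 24,  u[22] = 13,  u[23] = 17,  u[24] = 18,  u[25] = 25,  u[26] = 20,  u[27] = 12,  u[28] = 10.
The sequence repeats with period 27.
The value 2 first appears (with i ≥ 2) at u[8].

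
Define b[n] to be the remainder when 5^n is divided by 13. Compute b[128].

We have b[0] = 1,  b[1] = 5,  b[2] = 12,  b[3] = 8,  b[4] = 1.
Since b[4] = b[0] = 1, the sequence is periodic with period 4.
So b[128] = b[0 + ((128-0) mod 4)] = b[0] = 1.

1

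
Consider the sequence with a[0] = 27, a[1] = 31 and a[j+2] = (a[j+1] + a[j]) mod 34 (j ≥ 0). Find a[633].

13

We have a[0] = 27, a[1] = 31, a[2] = 24, a[3] = 21, a[4] = 11, a[5] = 32, a[6] = 9, a[7] = 7, a[8] = 16, a[9] = 23, a[10] = 5, a[11] = 28, a[12] = 33, a[13] = 27, a[14] = 26, a[15] = 19, a[16] = 11, a[17] = 30, a[18] = 7, a[19] = 3, a[20] = 10, a[21] = 13, a[22] = 23, a[23] = 2, a[24] = 25, a[25] = 27, a[26] = 18, a[27] = 11, a[28] = 29, a[29] = 6, a[30] = 1, a[31] = 7, a[32] = 8, a[33] = 15, a[34] = 23, a[35] = 4, a[36] = 27, a[37] = 31.
Since (a[36], a[37]) = (a[0], a[1]) = (27, 31) (two consecutive terms determine the rest), the sequence is periodic with period 36.
(633 - 0) mod 36 = 21, so a[633] = a[21] = 13.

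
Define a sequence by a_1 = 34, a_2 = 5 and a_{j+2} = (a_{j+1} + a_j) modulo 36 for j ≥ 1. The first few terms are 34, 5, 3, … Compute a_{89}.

a_1 = 34; a_2 = 5; a_3 = 3; a_4 = 8; a_5 = 11; a_6 = 19; a_7 = 30; a_8 = 13; a_9 = 7; a_{10} = 20; a_{11} = 27; a_{12} = 11; a_{13} = 2; a_{14} = 13; a_{15} = 15; a_{16} = 28; a_{17} = 7; a_{18} = 35; a_{19} = 6; a_{20} = 5; a_{21} = 11; a_{22} = 16; a_{23} = 27; a_{24} = 7; a_{25} = 34; a_{26} = 5.
The sequence repeats with period 24.
(89 - 1) mod 24 = 16, so a_{89} = a_{17} = 7.

7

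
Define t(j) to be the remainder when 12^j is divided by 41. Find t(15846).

Computing terms: t(1) = 12; t(2) = 21; t(3) = 6; t(4) = 31; t(5) = 3; t(6) = 36; t(7) = 22; t(8) = 18; t(9) = 11; t(10) = 9; t(11) = 26; t(12) = 25; t(13) = 13; t(14) = 33; t(15) = 27; t(16) = 37; t(17) = 34; t(18) = 39; t(19) = 17; t(20) = 40; t(21) = 29; t(22) = 20; t(23) = 35; t(24) = 10; t(25) = 38; t(26) = 5; t(27) = 19; t(28) = 23; t(29) = 30; t(30) = 32; t(31) = 15; t(32) = 16; t(33) = 28; t(34) = 8; t(35) = 14; t(36) = 4; t(37) = 7; t(38) = 2; t(39) = 24; t(40) = 1; t(41) = 12.
The sequence repeats with period 40.
So t(15846) = t(1 + ((15846-1) mod 40)) = t(6) = 36.

36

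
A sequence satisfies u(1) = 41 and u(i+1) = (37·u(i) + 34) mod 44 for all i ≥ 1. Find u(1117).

33

Listing terms: u(1) = 41,  u(2) = 11,  u(3) = 1,  u(4) = 27,  u(5) = 21,  u(6) = 19,  u(7) = 33,  u(8) = 23,  u(9) = 5,  u(10) = 43,  u(11) = 41.
Since u(11) = u(1) = 41, the sequence is periodic with period 10.
(1117 - 1) mod 10 = 6, so u(1117) = u(7) = 33.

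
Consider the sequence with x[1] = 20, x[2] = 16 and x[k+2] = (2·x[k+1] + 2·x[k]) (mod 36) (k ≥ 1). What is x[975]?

x[1] = 20; x[2] = 16; x[3] = 0; x[4] = 32; x[5] = 28; x[6] = 12; x[7] = 8; x[8] = 4; x[9] = 24; x[10] = 20; x[11] = 16.
Since (x[10], x[11]) = (x[1], x[2]) = (20, 16) (two consecutive terms determine the rest), the sequence is periodic with period 9.
So x[975] = x[1 + ((975-1) mod 9)] = x[3] = 0.

0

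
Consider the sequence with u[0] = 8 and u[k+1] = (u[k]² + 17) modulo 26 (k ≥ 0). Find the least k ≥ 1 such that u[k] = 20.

Listing terms: u[0] = 8, u[1] = 3, u[2] = 0, u[3] = 17, u[4] = 20, u[5] = 1, u[6] = 18, u[7] = 3.
Since u[7] = u[1] = 3, the sequence is eventually periodic: after a pre-period of length 1 it cycles with period 6.
The value 20 first appears (with k ≥ 1) at u[4].

4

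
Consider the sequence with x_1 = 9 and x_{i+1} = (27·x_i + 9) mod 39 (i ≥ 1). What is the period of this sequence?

13

Listing terms: x_1 = 9, x_2 = 18, x_3 = 27, x_4 = 36, x_5 = 6, x_6 = 15, x_7 = 24, x_8 = 33, x_9 = 3, x_{10} = 12, x_{11} = 21, x_{12} = 30, x_{13} = 0, x_{14} = 9.
The sequence repeats with period 13.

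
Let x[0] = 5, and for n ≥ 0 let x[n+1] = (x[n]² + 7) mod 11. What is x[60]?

5

We have x[0] = 5, x[1] = 10, x[2] = 8, x[3] = 5.
The sequence repeats with period 3.
So x[60] = x[0 + ((60-0) mod 3)] = x[0] = 5.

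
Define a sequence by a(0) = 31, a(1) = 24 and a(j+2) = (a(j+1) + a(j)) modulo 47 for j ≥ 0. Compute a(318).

Listing terms: a(0) = 31, a(1) = 24, a(2) = 8, a(3) = 32, a(4) = 40, a(5) = 25, a(6) = 18, a(7) = 43, a(8) = 14, a(9) = 10, a(10) = 24, a(11) = 34, a(12) = 11, a(13) = 45, a(14) = 9, a(15) = 7, a(16) = 16, a(17) = 23, a(18) = 39, a(19) = 15, a(20) = 7, a(21) = 22, a(22) = 29, a(23) = 4, a(24) = 33, a(25) = 37, a(26) = 23, a(27) = 13, a(28) = 36, a(29) = 2, a(30) = 38, a(31) = 40, a(32) = 31, a(33) = 24.
The sequence repeats with period 32.
So a(318) = a(0 + ((318-0) mod 32)) = a(30) = 38.

38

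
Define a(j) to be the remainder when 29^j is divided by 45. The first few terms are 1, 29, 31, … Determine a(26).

a(0) = 1; a(1) = 29; a(2) = 31; a(3) = 44; a(4) = 16; a(5) = 14; a(6) = 1.
The sequence repeats with period 6.
(26 - 0) mod 6 = 2, so a(26) = a(2) = 31.

31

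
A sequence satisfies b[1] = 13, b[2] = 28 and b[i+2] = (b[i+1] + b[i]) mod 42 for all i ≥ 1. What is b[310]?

11

We have b[1] = 13; b[2] = 28; b[3] = 41; b[4] = 27; b[5] = 26; b[6] = 11; b[7] = 37; b[8] = 6; b[9] = 1; b[10] = 7; b[11] = 8; b[12] = 15; b[13] = 23; b[14] = 38; b[15] = 19; b[16] = 15; b[17] = 34; b[18] = 7; b[19] = 41; b[20] = 6; b[21] = 5; b[22] = 11; b[23] = 16; b[24] = 27; b[25] = 1; b[26] = 28; b[27] = 29; b[28] = 15; b[29] = 2; b[30] = 17; b[31] = 19; b[32] = 36; b[33] = 13; b[34] = 7; b[35] = 20; b[36] = 27; b[37] = 5; b[38] = 32; b[39] = 37; b[40] = 27; b[41] = 22; b[42] = 7; b[43] = 29; b[44] = 36; b[45] = 23; b[46] = 17; b[47] = 40; b[48] = 15; b[49] = 13; b[50] = 28.
Since (b[49], b[50]) = (b[1], b[2]) = (13, 28) (two consecutive terms determine the rest), the sequence is periodic with period 48.
So b[310] = b[1 + ((310-1) mod 48)] = b[22] = 11.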